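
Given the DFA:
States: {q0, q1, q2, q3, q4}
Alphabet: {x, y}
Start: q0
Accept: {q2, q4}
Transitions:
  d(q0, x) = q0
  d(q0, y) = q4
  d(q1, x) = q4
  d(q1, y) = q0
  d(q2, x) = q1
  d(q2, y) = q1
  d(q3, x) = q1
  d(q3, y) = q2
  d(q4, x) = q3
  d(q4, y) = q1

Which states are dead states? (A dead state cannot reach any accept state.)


Forward reachability from each state:
  q0 -> reaches accept state q2 (live)
  q1 -> reaches accept state q2 (live)
  q2 -> reaches accept state q2 (live)
  q3 -> reaches accept state q2 (live)
  q4 -> reaches accept state q2 (live)

None (all states can reach an accept state)


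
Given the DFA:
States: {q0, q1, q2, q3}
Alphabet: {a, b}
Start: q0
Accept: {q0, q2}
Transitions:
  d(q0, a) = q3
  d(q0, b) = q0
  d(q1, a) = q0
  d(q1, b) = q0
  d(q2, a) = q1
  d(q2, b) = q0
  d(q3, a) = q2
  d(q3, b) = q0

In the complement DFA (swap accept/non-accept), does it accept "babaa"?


Trace: q0 -> q0 -> q3 -> q0 -> q3 -> q2
Final: q2
Original accept: {q0, q2}
Complement: q2 is in original accept

No, complement rejects (original accepts)


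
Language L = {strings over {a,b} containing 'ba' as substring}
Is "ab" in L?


'ba' does not occur

No, "ab" is not in L


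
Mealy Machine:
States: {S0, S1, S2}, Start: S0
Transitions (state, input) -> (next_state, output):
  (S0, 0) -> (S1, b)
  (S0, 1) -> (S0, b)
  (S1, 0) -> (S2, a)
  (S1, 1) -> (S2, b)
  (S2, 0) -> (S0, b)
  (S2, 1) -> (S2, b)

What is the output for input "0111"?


Step-by-step:
  (S0, 0) -> (S1, b)
  (S1, 1) -> (S2, b)
  (S2, 1) -> (S2, b)
  (S2, 1) -> (S2, b)

"bbbb"


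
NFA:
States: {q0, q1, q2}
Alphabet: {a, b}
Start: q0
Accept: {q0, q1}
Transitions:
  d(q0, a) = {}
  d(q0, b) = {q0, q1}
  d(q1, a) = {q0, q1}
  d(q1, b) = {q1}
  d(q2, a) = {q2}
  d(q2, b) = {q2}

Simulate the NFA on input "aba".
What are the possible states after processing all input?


Start: {q0}
  --a--> {}
  --b--> {}
  --a--> {}

{} (empty set, no valid transitions)


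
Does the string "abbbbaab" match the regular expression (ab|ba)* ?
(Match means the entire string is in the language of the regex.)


|string| = 8; first = 'a'; last = 'b'

No, "abbbbaab" does not match (ab|ba)*


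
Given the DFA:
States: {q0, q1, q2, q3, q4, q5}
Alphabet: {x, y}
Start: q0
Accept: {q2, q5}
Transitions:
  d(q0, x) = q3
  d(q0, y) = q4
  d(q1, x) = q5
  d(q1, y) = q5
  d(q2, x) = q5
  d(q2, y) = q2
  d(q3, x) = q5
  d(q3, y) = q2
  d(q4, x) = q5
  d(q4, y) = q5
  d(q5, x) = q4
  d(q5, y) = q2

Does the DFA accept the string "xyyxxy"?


Trace: q0 -> q3 -> q2 -> q2 -> q5 -> q4 -> q5
Final state: q5
Accept states: {q2, q5}

Yes, accepted (final state q5 is an accept state)


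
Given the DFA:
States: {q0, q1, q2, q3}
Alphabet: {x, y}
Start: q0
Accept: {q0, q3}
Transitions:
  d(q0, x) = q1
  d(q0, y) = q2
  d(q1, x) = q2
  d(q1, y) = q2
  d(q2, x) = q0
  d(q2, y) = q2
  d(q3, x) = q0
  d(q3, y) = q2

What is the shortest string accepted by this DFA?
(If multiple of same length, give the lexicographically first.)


BFS by string length (lex-first path to each state shown):
  len 0: q0<-""
Found accept state at length 0.

"" (empty string)


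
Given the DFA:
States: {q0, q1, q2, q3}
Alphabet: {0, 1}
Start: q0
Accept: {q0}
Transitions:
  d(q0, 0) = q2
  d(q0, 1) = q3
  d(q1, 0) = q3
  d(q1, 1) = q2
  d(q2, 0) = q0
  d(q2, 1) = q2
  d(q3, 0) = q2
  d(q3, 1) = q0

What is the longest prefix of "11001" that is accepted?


Run the DFA, marking each prefix where the state is accepting:
  "" -> q0 [accept]
  "1" -> q3 [reject]
  "11" -> q0 [accept]
  "110" -> q2 [reject]
  "1100" -> q0 [accept]
  "11001" -> q3 [reject]

"1100"


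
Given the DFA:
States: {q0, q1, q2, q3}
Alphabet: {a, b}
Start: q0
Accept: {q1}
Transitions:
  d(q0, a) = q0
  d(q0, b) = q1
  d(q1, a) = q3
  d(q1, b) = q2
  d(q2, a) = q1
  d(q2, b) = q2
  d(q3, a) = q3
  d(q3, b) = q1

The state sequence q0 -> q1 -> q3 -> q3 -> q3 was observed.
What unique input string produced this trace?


Trace back each transition to find the symbol:
  q0 --[b]--> q1
  q1 --[a]--> q3
  q3 --[a]--> q3
  q3 --[a]--> q3

"baaa"


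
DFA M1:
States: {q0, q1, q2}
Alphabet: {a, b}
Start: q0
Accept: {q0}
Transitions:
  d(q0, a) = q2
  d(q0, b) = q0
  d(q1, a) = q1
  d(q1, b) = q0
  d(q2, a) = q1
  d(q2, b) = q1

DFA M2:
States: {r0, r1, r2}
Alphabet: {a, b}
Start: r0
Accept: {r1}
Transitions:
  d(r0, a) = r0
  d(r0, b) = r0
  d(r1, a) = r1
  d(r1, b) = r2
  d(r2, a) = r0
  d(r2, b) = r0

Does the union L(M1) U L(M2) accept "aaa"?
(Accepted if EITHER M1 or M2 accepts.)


M1: final=q1 accepted=False
M2: final=r0 accepted=False

No, union rejects (neither accepts)


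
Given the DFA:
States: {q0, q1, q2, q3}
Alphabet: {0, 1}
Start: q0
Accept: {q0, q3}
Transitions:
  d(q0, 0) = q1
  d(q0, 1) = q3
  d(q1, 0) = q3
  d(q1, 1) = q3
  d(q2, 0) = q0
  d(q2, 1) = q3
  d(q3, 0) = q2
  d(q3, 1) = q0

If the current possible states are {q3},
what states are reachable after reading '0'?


Apply transition on '0' from each current state:
  d(q3, 0) = q2

{q2}


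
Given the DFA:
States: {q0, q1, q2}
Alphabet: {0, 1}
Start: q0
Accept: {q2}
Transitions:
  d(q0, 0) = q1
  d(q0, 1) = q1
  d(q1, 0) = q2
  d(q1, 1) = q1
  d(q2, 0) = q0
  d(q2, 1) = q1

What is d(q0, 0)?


Looking up transition d(q0, 0)

q1


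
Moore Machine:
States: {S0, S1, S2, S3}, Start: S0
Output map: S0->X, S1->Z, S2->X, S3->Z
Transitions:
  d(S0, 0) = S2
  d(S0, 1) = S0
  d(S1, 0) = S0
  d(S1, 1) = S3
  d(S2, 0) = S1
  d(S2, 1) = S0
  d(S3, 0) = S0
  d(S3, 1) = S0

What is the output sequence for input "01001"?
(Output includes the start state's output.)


Start: S0 (output X)
  --0--> S2 (output X)
  --1--> S0 (output X)
  --0--> S2 (output X)
  --0--> S1 (output Z)
  --1--> S3 (output Z)

"XXXXZZ"


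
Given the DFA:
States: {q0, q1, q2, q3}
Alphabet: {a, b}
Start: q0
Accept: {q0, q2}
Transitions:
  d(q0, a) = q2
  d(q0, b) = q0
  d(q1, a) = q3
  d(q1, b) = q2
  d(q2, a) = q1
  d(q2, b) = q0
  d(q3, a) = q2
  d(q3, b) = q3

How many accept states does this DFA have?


Accept states listed: {q0, q2}
Counting: q0(1) q2(2)

2


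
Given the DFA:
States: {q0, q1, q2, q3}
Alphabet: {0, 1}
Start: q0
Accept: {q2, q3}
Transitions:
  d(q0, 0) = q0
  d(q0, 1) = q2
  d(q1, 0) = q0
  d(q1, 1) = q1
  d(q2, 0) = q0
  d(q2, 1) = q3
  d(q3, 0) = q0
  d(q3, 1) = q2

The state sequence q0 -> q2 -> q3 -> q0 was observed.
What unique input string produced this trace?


Trace back each transition to find the symbol:
  q0 --[1]--> q2
  q2 --[1]--> q3
  q3 --[0]--> q0

"110"


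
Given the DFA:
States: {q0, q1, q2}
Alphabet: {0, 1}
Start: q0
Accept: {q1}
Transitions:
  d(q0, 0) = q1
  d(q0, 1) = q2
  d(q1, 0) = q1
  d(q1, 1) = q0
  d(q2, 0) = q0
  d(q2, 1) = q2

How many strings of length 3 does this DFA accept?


Enumerating all length-3 strings:
  "000" -> q1 [accept]
  "001" -> q0 [reject]
  "010" -> q1 [accept]
  "011" -> q2 [reject]
  "100" -> q1 [accept]
  "101" -> q2 [reject]
  "110" -> q0 [reject]
  "111" -> q2 [reject]

3 out of 8


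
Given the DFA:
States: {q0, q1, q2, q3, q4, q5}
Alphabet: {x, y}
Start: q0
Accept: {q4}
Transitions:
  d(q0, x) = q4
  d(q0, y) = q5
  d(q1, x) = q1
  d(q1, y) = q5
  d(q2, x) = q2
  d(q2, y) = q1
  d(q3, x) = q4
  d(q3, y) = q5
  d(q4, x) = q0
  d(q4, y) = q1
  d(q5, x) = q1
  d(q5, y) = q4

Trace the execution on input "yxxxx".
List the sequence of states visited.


Input: yxxxx
d(q0, y) = q5
d(q5, x) = q1
d(q1, x) = q1
d(q1, x) = q1
d(q1, x) = q1


q0 -> q5 -> q1 -> q1 -> q1 -> q1


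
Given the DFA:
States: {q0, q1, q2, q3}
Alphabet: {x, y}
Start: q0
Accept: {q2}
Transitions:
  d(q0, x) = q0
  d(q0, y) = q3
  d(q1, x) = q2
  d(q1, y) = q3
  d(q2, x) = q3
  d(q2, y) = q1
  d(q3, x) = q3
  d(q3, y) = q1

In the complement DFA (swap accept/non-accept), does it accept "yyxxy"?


Trace: q0 -> q3 -> q1 -> q2 -> q3 -> q1
Final: q1
Original accept: {q2}
Complement: q1 is not in original accept

Yes, complement accepts (original rejects)


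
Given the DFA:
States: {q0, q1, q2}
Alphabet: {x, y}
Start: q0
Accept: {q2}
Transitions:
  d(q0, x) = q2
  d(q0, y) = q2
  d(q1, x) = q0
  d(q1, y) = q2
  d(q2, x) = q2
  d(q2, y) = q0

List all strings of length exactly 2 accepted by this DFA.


All strings of length 2: 4 total
Accepted: 2

"xx", "yx"


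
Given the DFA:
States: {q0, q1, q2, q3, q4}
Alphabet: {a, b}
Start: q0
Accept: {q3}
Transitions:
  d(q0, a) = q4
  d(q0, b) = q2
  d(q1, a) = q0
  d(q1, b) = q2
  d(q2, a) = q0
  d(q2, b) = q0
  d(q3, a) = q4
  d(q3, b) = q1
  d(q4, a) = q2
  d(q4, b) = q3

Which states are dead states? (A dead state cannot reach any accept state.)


Forward reachability from each state:
  q0 -> reaches accept state q3 (live)
  q1 -> reaches accept state q3 (live)
  q2 -> reaches accept state q3 (live)
  q3 -> reaches accept state q3 (live)
  q4 -> reaches accept state q3 (live)

None (all states can reach an accept state)


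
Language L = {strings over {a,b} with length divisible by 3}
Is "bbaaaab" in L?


length = 7; 7 mod 3 = 1

No, "bbaaaab" is not in L


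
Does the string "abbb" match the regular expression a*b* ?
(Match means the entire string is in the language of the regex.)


|string| = 4; first = 'a'; last = 'b'

Yes, "abbb" matches a*b*


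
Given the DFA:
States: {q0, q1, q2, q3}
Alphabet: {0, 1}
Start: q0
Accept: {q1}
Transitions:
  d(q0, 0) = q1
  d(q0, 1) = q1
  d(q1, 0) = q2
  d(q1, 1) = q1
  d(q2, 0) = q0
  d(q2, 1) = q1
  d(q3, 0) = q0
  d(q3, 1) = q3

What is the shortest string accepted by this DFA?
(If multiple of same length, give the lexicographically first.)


BFS by string length (lex-first path to each state shown):
  len 0: q0<-""
  len 1: q1<-"0"
Found accept state at length 1.

"0"


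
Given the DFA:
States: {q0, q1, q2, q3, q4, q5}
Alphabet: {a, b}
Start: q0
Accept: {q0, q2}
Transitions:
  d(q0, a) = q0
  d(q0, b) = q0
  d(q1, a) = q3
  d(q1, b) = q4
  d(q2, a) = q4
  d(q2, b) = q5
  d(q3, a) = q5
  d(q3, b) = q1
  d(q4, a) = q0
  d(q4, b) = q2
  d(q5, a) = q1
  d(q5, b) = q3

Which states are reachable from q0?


BFS from q0:
  layer 0: {q0}

{q0}


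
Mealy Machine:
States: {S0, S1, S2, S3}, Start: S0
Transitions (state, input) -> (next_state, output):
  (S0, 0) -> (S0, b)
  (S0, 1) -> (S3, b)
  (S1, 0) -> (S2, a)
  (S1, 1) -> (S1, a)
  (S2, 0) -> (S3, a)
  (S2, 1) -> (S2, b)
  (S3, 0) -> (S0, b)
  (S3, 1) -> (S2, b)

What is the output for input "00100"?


Step-by-step:
  (S0, 0) -> (S0, b)
  (S0, 0) -> (S0, b)
  (S0, 1) -> (S3, b)
  (S3, 0) -> (S0, b)
  (S0, 0) -> (S0, b)

"bbbbb"


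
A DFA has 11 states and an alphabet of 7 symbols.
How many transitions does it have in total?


Each state has exactly one transition per symbol.
11 * 7 = 77

77


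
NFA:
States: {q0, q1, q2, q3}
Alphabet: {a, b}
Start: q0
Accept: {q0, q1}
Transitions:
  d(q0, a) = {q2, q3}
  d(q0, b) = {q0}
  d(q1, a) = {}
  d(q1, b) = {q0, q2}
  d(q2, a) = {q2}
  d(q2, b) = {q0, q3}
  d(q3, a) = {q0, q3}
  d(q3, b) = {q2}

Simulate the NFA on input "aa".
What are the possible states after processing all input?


Start: {q0}
  --a--> {q2, q3}
  --a--> {q0, q2, q3}

{q0, q2, q3}


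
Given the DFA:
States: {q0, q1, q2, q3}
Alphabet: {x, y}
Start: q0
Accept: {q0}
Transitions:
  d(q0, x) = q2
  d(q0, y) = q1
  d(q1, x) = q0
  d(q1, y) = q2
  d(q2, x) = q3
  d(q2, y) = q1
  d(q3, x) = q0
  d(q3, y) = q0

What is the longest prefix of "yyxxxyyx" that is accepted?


Run the DFA, marking each prefix where the state is accepting:
  "" -> q0 [accept]
  "y" -> q1 [reject]
  "yy" -> q2 [reject]
  "yyx" -> q3 [reject]
  "yyxx" -> q0 [accept]
  "yyxxx" -> q2 [reject]
  "yyxxxy" -> q1 [reject]
  "yyxxxyy" -> q2 [reject]
  "yyxxxyyx" -> q3 [reject]

"yyxx"


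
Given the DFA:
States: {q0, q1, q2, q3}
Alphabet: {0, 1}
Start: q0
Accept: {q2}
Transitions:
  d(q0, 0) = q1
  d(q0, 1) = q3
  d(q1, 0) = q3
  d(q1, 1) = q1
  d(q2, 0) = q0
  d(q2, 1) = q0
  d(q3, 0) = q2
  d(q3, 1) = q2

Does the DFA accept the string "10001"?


Trace: q0 -> q3 -> q2 -> q0 -> q1 -> q1
Final state: q1
Accept states: {q2}

No, rejected (final state q1 is not an accept state)


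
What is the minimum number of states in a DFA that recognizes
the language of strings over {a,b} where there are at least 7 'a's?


States: count = 0, 1, ..., 6, and a final '>= 7' state.
Total: 7 + 1 = 8. Accept = '>= 7' state.

8


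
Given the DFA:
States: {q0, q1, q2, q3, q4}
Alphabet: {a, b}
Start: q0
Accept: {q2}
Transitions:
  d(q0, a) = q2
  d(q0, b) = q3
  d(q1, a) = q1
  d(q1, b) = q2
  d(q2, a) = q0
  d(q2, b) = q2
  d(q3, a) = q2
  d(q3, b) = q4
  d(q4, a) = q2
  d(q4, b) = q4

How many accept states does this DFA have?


Accept states listed: {q2}
Counting: q2(1)

1


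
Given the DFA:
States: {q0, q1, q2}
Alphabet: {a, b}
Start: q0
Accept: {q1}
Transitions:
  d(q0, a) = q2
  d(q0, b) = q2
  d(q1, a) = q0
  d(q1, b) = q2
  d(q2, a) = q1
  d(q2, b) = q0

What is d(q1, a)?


Looking up transition d(q1, a)

q0


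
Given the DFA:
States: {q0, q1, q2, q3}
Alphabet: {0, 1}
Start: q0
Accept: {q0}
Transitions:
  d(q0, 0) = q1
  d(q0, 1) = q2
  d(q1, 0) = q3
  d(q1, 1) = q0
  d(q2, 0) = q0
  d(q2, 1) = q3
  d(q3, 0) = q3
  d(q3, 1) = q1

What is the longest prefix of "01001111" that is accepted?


Run the DFA, marking each prefix where the state is accepting:
  "" -> q0 [accept]
  "0" -> q1 [reject]
  "01" -> q0 [accept]
  "010" -> q1 [reject]
  "0100" -> q3 [reject]
  "01001" -> q1 [reject]
  "010011" -> q0 [accept]
  "0100111" -> q2 [reject]
  "01001111" -> q3 [reject]

"010011"


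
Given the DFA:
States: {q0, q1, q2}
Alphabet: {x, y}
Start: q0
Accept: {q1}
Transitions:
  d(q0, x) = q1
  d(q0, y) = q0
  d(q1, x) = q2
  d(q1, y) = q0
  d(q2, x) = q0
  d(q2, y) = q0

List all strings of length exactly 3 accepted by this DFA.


All strings of length 3: 8 total
Accepted: 2

"xyx", "yyx"


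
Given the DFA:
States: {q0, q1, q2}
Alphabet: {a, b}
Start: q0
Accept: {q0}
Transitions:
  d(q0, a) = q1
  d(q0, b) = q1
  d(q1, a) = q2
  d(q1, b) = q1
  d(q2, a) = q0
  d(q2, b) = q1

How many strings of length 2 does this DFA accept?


Enumerating all length-2 strings:
  "aa" -> q2 [reject]
  "ab" -> q1 [reject]
  "ba" -> q2 [reject]
  "bb" -> q1 [reject]

0 out of 4


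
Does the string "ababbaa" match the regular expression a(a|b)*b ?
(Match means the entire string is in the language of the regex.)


|string| = 7; first = 'a'; last = 'a'

No, "ababbaa" does not match a(a|b)*b


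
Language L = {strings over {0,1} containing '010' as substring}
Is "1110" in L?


'010' does not occur

No, "1110" is not in L


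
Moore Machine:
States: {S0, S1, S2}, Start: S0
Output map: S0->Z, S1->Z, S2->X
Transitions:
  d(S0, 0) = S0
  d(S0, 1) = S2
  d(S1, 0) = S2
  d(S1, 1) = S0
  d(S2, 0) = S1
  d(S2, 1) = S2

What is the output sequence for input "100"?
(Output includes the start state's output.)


Start: S0 (output Z)
  --1--> S2 (output X)
  --0--> S1 (output Z)
  --0--> S2 (output X)

"ZXZX"


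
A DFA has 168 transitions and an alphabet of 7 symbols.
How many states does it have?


Each state has exactly one transition per symbol.
states = transitions / |alphabet| = 168 / 7 = 24

24


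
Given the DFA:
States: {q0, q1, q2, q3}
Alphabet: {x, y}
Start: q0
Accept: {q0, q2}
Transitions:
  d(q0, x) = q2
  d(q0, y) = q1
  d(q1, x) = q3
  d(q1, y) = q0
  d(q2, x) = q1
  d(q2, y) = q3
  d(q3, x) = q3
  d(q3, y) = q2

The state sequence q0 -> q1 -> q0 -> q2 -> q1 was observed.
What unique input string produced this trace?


Trace back each transition to find the symbol:
  q0 --[y]--> q1
  q1 --[y]--> q0
  q0 --[x]--> q2
  q2 --[x]--> q1

"yyxx"


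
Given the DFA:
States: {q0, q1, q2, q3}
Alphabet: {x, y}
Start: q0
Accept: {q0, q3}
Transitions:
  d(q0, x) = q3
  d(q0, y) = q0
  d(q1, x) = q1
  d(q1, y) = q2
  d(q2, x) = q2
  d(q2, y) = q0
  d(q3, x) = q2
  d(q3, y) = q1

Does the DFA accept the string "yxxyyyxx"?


Trace: q0 -> q0 -> q3 -> q2 -> q0 -> q0 -> q0 -> q3 -> q2
Final state: q2
Accept states: {q0, q3}

No, rejected (final state q2 is not an accept state)


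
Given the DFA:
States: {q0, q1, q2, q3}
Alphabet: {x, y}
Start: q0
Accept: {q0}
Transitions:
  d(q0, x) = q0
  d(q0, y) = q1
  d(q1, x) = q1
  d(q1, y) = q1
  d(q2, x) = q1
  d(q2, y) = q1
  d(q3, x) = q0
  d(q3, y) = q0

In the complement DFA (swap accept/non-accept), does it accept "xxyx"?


Trace: q0 -> q0 -> q0 -> q1 -> q1
Final: q1
Original accept: {q0}
Complement: q1 is not in original accept

Yes, complement accepts (original rejects)


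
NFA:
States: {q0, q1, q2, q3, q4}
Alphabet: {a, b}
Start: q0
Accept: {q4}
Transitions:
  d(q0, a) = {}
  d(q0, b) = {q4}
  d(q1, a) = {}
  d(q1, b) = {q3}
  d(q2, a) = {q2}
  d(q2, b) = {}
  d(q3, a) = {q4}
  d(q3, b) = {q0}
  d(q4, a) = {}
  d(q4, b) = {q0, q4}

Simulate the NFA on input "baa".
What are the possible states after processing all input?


Start: {q0}
  --b--> {q4}
  --a--> {}
  --a--> {}

{} (empty set, no valid transitions)


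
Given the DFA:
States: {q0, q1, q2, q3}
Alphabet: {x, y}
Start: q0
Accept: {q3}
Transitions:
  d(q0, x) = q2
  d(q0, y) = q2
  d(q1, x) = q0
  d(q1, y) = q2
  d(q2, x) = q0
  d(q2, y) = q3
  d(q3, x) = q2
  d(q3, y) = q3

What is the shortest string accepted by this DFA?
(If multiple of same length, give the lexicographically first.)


BFS by string length (lex-first path to each state shown):
  len 0: q0<-""
  len 1: q2<-"x"
  len 2: q0<-"xx", q3<-"xy"
Found accept state at length 2.

"xy"


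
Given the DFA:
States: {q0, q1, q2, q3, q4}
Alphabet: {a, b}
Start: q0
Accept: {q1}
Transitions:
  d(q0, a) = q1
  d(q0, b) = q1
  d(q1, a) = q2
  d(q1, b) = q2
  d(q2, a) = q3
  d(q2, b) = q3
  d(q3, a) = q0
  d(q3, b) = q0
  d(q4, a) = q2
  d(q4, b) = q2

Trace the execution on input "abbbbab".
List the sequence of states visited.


Input: abbbbab
d(q0, a) = q1
d(q1, b) = q2
d(q2, b) = q3
d(q3, b) = q0
d(q0, b) = q1
d(q1, a) = q2
d(q2, b) = q3


q0 -> q1 -> q2 -> q3 -> q0 -> q1 -> q2 -> q3


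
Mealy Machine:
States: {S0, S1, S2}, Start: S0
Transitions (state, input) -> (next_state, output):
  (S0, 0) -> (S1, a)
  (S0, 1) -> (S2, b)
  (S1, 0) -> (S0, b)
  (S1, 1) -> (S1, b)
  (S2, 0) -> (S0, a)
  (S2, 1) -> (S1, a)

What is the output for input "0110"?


Step-by-step:
  (S0, 0) -> (S1, a)
  (S1, 1) -> (S1, b)
  (S1, 1) -> (S1, b)
  (S1, 0) -> (S0, b)

"abbb"


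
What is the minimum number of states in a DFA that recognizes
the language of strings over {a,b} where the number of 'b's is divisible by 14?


States track (count of 'b') mod 14.
Need 14 states: one per remainder 0..13; accept = remainder 0.

14


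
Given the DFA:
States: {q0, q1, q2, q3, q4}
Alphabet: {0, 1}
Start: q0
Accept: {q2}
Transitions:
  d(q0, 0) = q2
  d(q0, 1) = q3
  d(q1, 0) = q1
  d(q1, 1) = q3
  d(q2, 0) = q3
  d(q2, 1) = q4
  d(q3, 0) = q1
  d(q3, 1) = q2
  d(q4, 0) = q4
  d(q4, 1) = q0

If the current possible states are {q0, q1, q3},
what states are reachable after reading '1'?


Apply transition on '1' from each current state:
  d(q0, 1) = q3
  d(q1, 1) = q3
  d(q3, 1) = q2

{q2, q3}


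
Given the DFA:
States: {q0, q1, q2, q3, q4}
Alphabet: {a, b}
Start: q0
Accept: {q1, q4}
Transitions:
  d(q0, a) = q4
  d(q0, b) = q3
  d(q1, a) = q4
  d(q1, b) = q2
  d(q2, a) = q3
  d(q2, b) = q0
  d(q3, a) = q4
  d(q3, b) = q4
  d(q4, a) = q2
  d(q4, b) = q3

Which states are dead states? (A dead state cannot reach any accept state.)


Forward reachability from each state:
  q0 -> reaches accept state q4 (live)
  q1 -> reaches accept state q1 (live)
  q2 -> reaches accept state q4 (live)
  q3 -> reaches accept state q4 (live)
  q4 -> reaches accept state q4 (live)

None (all states can reach an accept state)


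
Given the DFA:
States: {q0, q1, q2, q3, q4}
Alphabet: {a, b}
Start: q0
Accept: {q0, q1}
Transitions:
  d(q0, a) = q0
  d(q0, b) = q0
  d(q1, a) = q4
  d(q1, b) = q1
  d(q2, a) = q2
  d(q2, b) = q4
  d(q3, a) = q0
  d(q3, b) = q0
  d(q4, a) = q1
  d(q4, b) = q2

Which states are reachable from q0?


BFS from q0:
  layer 0: {q0}

{q0}


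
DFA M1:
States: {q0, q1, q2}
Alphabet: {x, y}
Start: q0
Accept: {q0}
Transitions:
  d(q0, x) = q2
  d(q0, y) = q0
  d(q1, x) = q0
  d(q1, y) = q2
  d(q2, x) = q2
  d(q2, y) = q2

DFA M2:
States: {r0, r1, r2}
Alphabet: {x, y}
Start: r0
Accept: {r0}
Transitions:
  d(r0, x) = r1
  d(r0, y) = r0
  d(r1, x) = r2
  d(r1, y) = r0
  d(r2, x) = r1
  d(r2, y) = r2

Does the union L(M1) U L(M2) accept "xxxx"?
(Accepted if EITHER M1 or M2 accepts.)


M1: final=q2 accepted=False
M2: final=r2 accepted=False

No, union rejects (neither accepts)


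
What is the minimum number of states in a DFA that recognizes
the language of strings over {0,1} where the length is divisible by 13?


States track (length) mod 13.
Need 13 states: one per remainder 0..12; accept = remainder 0.

13


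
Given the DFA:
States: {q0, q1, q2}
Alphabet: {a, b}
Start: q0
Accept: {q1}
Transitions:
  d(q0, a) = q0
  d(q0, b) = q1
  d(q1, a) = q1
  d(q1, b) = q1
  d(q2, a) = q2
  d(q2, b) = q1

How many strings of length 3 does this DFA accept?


Enumerating all length-3 strings:
  "aaa" -> q0 [reject]
  "aab" -> q1 [accept]
  "aba" -> q1 [accept]
  "abb" -> q1 [accept]
  "baa" -> q1 [accept]
  "bab" -> q1 [accept]
  "bba" -> q1 [accept]
  "bbb" -> q1 [accept]

7 out of 8


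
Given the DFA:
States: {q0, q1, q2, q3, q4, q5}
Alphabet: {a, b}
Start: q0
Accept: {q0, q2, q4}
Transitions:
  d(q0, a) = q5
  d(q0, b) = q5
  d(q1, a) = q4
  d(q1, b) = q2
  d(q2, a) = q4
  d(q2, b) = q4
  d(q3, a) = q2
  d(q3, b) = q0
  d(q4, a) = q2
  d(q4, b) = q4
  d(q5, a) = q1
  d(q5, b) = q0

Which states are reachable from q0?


BFS from q0:
  layer 0: {q0}
  layer 1: {q5}
  layer 2: {q1}
  layer 3: {q2, q4}

{q0, q1, q2, q4, q5}


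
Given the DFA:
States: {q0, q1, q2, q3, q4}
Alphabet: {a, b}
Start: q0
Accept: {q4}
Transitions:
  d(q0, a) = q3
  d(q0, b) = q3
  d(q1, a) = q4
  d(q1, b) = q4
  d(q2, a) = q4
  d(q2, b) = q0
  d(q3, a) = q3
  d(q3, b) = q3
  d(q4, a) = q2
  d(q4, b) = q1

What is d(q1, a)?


Looking up transition d(q1, a)

q4


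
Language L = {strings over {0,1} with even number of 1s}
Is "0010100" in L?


count('1') = 2; 2 mod 2 = 0

Yes, "0010100" is in L


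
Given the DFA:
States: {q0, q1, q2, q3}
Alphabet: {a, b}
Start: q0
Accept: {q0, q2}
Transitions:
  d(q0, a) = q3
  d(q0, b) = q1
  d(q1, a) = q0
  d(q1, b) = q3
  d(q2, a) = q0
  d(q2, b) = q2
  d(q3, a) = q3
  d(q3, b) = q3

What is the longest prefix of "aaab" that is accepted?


Run the DFA, marking each prefix where the state is accepting:
  "" -> q0 [accept]
  "a" -> q3 [reject]
  "aa" -> q3 [reject]
  "aaa" -> q3 [reject]
  "aaab" -> q3 [reject]

""


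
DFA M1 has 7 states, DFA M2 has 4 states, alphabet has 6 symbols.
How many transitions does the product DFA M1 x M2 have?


Product DFA has 7 * 4 = 28 states.
Each has 6 transitions: 28 * 6 = 168

168


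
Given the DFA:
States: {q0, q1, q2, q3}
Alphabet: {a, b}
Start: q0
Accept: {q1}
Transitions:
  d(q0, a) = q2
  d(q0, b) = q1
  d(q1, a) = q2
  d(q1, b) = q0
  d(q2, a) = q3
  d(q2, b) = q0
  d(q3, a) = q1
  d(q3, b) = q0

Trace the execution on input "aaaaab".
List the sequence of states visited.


Input: aaaaab
d(q0, a) = q2
d(q2, a) = q3
d(q3, a) = q1
d(q1, a) = q2
d(q2, a) = q3
d(q3, b) = q0


q0 -> q2 -> q3 -> q1 -> q2 -> q3 -> q0


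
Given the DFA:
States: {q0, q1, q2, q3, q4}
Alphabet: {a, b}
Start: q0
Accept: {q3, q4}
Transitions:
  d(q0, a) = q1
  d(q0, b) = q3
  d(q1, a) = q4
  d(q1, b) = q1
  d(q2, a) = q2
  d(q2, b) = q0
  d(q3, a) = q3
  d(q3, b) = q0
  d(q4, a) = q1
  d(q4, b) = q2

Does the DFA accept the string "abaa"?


Trace: q0 -> q1 -> q1 -> q4 -> q1
Final state: q1
Accept states: {q3, q4}

No, rejected (final state q1 is not an accept state)


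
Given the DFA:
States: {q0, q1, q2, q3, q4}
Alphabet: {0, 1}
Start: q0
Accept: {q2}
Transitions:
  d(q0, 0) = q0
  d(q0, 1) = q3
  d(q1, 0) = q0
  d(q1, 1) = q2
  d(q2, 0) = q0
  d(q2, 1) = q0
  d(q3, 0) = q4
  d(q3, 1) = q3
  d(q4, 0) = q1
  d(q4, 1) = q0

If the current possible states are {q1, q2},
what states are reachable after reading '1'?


Apply transition on '1' from each current state:
  d(q1, 1) = q2
  d(q2, 1) = q0

{q0, q2}


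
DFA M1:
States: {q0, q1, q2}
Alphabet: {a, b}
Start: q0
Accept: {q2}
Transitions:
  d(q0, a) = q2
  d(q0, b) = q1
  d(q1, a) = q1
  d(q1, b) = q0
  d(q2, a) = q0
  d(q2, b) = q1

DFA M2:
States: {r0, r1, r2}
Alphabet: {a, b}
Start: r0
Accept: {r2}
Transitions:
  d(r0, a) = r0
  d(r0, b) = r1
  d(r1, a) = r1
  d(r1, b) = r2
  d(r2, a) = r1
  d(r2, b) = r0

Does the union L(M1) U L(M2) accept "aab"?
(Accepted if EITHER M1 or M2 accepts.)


M1: final=q1 accepted=False
M2: final=r1 accepted=False

No, union rejects (neither accepts)


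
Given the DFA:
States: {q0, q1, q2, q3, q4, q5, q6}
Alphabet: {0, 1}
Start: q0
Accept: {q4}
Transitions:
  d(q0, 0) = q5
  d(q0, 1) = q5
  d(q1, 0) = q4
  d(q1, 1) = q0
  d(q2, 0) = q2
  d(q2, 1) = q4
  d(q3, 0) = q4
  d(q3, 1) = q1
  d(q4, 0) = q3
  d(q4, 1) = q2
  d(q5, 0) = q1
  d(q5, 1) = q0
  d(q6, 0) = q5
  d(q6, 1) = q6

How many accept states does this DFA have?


Accept states listed: {q4}
Counting: q4(1)

1


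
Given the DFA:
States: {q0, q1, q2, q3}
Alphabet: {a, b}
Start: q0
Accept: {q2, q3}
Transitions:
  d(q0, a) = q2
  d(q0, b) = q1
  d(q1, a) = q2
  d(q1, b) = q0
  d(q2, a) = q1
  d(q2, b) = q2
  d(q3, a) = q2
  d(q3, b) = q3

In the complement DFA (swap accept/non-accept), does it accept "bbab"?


Trace: q0 -> q1 -> q0 -> q2 -> q2
Final: q2
Original accept: {q2, q3}
Complement: q2 is in original accept

No, complement rejects (original accepts)


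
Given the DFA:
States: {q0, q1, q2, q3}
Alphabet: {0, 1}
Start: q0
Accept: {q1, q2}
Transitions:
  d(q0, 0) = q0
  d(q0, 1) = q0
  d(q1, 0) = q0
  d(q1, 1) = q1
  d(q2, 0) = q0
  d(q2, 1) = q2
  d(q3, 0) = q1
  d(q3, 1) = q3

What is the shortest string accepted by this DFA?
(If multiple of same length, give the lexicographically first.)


BFS by string length (lex-first path to each state shown):
  len 0: q0<-""
  len 1: q0<-"0"
  len 2: q0<-"00"
  len 3: q0<-"000"
  len 4: q0<-"0000"
  len 5: q0<-"00000"
  len 6: q0<-"000000"
  len 7: q0<-"0000000"
  len 8: q0<-"00000000"

No string accepted (empty language)


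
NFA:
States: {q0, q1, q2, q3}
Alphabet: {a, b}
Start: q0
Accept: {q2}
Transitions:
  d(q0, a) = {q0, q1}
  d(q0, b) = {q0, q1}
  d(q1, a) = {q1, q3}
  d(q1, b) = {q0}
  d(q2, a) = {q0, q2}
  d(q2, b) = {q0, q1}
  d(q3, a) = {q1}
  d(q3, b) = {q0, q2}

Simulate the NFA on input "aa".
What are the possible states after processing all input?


Start: {q0}
  --a--> {q0, q1}
  --a--> {q0, q1, q3}

{q0, q1, q3}


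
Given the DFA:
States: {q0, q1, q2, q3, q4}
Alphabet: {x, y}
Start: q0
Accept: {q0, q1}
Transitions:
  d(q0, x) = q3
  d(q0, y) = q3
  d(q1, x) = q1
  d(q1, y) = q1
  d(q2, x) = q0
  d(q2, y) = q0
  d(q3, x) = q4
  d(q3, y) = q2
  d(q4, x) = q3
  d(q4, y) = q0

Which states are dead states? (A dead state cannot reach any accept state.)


Forward reachability from each state:
  q0 -> reaches accept state q0 (live)
  q1 -> reaches accept state q1 (live)
  q2 -> reaches accept state q0 (live)
  q3 -> reaches accept state q0 (live)
  q4 -> reaches accept state q0 (live)

None (all states can reach an accept state)


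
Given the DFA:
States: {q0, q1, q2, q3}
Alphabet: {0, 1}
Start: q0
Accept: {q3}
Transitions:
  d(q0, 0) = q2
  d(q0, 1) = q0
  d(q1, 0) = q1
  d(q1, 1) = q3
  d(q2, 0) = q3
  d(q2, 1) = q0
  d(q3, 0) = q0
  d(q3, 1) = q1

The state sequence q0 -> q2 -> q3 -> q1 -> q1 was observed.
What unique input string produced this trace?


Trace back each transition to find the symbol:
  q0 --[0]--> q2
  q2 --[0]--> q3
  q3 --[1]--> q1
  q1 --[0]--> q1

"0010"


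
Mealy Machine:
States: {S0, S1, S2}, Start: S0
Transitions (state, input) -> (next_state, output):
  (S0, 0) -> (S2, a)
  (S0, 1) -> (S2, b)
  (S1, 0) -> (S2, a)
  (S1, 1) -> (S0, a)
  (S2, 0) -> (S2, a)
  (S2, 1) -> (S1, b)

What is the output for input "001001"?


Step-by-step:
  (S0, 0) -> (S2, a)
  (S2, 0) -> (S2, a)
  (S2, 1) -> (S1, b)
  (S1, 0) -> (S2, a)
  (S2, 0) -> (S2, a)
  (S2, 1) -> (S1, b)

"aabaab"


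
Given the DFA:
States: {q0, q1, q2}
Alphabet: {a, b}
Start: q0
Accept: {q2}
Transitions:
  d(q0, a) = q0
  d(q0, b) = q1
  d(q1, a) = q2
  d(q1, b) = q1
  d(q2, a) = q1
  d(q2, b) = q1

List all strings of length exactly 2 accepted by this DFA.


All strings of length 2: 4 total
Accepted: 1

"ba"


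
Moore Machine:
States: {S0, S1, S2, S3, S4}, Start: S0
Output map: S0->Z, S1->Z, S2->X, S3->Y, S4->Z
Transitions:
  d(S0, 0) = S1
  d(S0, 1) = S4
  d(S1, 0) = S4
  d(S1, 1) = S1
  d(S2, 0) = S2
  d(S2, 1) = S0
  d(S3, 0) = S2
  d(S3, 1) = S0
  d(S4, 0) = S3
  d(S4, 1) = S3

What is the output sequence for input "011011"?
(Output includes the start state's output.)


Start: S0 (output Z)
  --0--> S1 (output Z)
  --1--> S1 (output Z)
  --1--> S1 (output Z)
  --0--> S4 (output Z)
  --1--> S3 (output Y)
  --1--> S0 (output Z)

"ZZZZZYZ"


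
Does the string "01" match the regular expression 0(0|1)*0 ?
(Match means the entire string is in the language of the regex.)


|string| = 2; first = '0'; last = '1'

No, "01" does not match 0(0|1)*0


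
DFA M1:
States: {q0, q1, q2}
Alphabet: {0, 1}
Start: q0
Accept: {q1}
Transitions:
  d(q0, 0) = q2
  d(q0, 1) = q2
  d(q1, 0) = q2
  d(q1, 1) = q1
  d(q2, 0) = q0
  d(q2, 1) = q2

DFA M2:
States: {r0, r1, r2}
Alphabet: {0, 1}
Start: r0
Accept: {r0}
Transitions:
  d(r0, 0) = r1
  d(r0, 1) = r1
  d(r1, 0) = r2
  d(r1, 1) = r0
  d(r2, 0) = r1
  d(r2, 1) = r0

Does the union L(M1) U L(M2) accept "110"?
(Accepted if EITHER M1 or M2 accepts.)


M1: final=q0 accepted=False
M2: final=r1 accepted=False

No, union rejects (neither accepts)


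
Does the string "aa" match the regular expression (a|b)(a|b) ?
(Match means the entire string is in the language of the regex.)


|string| = 2; first = 'a'; last = 'a'

Yes, "aa" matches (a|b)(a|b)


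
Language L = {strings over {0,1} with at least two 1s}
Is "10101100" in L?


count('1') = 4

Yes, "10101100" is in L


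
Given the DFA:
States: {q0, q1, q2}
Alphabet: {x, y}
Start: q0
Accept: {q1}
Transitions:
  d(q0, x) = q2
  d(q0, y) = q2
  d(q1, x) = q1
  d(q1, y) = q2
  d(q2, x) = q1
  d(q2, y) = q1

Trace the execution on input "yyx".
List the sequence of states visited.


Input: yyx
d(q0, y) = q2
d(q2, y) = q1
d(q1, x) = q1


q0 -> q2 -> q1 -> q1


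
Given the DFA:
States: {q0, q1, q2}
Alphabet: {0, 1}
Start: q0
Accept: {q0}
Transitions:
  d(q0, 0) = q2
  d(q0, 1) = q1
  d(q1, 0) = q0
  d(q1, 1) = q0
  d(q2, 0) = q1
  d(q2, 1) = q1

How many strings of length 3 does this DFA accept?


Enumerating all length-3 strings:
  "000" -> q0 [accept]
  "001" -> q0 [accept]
  "010" -> q0 [accept]
  "011" -> q0 [accept]
  "100" -> q2 [reject]
  "101" -> q1 [reject]
  "110" -> q2 [reject]
  "111" -> q1 [reject]

4 out of 8


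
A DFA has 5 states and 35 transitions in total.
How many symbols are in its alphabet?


Each state has exactly one transition per symbol.
|alphabet| = transitions / states = 35 / 5 = 7

7


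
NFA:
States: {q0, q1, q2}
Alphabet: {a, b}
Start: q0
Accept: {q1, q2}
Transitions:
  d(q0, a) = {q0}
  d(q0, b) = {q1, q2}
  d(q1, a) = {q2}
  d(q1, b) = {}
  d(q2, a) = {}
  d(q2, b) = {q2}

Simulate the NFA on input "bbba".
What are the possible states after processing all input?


Start: {q0}
  --b--> {q1, q2}
  --b--> {q2}
  --b--> {q2}
  --a--> {}

{} (empty set, no valid transitions)


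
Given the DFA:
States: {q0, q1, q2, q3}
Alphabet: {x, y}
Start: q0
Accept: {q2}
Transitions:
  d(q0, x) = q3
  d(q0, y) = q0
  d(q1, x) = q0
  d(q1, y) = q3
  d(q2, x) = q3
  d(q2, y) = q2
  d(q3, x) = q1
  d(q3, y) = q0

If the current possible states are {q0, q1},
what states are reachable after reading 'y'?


Apply transition on 'y' from each current state:
  d(q0, y) = q0
  d(q1, y) = q3

{q0, q3}


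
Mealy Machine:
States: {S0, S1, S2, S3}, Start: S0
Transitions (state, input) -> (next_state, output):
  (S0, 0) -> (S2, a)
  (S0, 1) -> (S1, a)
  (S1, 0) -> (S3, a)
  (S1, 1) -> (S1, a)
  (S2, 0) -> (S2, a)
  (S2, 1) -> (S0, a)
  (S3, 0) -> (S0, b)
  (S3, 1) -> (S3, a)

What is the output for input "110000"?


Step-by-step:
  (S0, 1) -> (S1, a)
  (S1, 1) -> (S1, a)
  (S1, 0) -> (S3, a)
  (S3, 0) -> (S0, b)
  (S0, 0) -> (S2, a)
  (S2, 0) -> (S2, a)

"aaabaa"


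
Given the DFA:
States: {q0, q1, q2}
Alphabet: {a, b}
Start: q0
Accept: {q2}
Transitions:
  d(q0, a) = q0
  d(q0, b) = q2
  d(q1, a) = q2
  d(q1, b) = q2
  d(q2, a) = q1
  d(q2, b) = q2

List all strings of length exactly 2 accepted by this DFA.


All strings of length 2: 4 total
Accepted: 2

"ab", "bb"


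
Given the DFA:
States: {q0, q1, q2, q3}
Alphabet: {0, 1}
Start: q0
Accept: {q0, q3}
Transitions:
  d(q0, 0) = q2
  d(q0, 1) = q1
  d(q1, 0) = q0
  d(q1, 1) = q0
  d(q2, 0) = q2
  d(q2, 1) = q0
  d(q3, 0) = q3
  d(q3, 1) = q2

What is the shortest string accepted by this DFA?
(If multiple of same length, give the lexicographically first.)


BFS by string length (lex-first path to each state shown):
  len 0: q0<-""
Found accept state at length 0.

"" (empty string)


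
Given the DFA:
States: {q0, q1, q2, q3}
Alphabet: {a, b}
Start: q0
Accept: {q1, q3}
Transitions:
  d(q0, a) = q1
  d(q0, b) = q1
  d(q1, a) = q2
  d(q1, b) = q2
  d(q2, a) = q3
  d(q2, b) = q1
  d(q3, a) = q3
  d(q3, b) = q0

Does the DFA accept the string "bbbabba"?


Trace: q0 -> q1 -> q2 -> q1 -> q2 -> q1 -> q2 -> q3
Final state: q3
Accept states: {q1, q3}

Yes, accepted (final state q3 is an accept state)


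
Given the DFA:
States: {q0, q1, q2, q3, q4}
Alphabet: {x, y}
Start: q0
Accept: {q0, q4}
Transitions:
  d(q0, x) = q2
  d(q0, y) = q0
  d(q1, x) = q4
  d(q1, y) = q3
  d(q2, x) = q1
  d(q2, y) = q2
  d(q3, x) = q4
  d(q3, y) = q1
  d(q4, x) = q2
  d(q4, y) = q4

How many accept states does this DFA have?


Accept states listed: {q0, q4}
Counting: q0(1) q4(2)

2


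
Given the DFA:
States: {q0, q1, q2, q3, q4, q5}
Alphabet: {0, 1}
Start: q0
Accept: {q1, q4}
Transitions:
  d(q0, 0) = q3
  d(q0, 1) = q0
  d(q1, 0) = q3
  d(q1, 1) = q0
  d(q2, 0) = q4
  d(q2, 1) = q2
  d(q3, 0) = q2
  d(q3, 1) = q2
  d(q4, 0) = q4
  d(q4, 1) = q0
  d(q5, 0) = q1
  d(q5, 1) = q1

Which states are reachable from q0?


BFS from q0:
  layer 0: {q0}
  layer 1: {q3}
  layer 2: {q2}
  layer 3: {q4}

{q0, q2, q3, q4}


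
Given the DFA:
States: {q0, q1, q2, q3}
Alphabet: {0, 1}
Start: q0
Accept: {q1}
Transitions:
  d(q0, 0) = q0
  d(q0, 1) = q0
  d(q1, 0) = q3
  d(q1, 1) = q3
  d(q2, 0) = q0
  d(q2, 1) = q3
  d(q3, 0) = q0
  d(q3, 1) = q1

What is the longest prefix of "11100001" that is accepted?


Run the DFA, marking each prefix where the state is accepting:
  "" -> q0 [reject]
  "1" -> q0 [reject]
  "11" -> q0 [reject]
  "111" -> q0 [reject]
  "1110" -> q0 [reject]
  "11100" -> q0 [reject]
  "111000" -> q0 [reject]
  "1110000" -> q0 [reject]
  "11100001" -> q0 [reject]

No prefix is accepted


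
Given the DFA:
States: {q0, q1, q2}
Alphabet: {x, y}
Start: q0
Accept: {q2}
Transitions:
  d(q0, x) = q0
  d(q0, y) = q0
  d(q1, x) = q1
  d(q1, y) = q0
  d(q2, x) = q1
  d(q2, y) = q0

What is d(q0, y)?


Looking up transition d(q0, y)

q0


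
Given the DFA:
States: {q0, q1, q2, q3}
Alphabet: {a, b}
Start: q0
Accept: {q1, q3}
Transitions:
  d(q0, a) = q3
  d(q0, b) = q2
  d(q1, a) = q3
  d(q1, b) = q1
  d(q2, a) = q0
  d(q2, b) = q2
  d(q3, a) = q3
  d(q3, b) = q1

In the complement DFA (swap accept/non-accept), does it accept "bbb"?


Trace: q0 -> q2 -> q2 -> q2
Final: q2
Original accept: {q1, q3}
Complement: q2 is not in original accept

Yes, complement accepts (original rejects)


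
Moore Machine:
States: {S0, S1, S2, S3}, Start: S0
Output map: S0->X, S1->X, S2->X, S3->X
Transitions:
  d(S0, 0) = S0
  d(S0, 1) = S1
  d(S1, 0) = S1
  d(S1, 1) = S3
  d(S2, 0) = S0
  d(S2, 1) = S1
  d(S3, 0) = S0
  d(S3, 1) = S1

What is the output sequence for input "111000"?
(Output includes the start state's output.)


Start: S0 (output X)
  --1--> S1 (output X)
  --1--> S3 (output X)
  --1--> S1 (output X)
  --0--> S1 (output X)
  --0--> S1 (output X)
  --0--> S1 (output X)

"XXXXXXX"


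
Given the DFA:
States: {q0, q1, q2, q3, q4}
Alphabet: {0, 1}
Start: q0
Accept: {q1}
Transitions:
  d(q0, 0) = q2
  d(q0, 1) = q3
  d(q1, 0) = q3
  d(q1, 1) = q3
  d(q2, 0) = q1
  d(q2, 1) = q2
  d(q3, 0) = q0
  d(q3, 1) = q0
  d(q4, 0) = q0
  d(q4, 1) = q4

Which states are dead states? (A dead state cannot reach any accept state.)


Forward reachability from each state:
  q0 -> reaches accept state q1 (live)
  q1 -> reaches accept state q1 (live)
  q2 -> reaches accept state q1 (live)
  q3 -> reaches accept state q1 (live)
  q4 -> reaches accept state q1 (live)

None (all states can reach an accept state)


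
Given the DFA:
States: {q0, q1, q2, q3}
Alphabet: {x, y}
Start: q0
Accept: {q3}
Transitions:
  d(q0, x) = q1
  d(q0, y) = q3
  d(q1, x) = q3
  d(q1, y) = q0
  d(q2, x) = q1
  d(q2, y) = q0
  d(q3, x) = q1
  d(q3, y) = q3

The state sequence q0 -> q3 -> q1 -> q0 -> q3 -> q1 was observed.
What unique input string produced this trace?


Trace back each transition to find the symbol:
  q0 --[y]--> q3
  q3 --[x]--> q1
  q1 --[y]--> q0
  q0 --[y]--> q3
  q3 --[x]--> q1

"yxyyx"


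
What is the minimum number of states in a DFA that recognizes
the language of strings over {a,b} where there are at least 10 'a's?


States: count = 0, 1, ..., 9, and a final '>= 10' state.
Total: 10 + 1 = 11. Accept = '>= 10' state.

11


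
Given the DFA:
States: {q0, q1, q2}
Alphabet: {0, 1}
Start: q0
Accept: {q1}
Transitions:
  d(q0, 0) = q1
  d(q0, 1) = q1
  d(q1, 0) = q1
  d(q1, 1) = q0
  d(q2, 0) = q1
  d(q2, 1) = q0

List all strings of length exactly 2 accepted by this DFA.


All strings of length 2: 4 total
Accepted: 2

"00", "10"


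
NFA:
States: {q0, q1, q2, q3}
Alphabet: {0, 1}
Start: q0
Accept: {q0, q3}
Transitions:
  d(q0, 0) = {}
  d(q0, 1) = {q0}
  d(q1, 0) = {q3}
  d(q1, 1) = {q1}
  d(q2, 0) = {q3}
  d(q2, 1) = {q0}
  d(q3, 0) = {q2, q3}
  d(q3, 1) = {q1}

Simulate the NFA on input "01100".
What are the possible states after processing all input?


Start: {q0}
  --0--> {}
  --1--> {}
  --1--> {}
  --0--> {}
  --0--> {}

{} (empty set, no valid transitions)


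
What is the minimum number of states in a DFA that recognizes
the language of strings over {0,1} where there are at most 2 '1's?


States: count = 0, 1, ..., 2 (all accepting; 3 states), plus a dead state for count > 2.
Total: 3 + 1 = 4.

4


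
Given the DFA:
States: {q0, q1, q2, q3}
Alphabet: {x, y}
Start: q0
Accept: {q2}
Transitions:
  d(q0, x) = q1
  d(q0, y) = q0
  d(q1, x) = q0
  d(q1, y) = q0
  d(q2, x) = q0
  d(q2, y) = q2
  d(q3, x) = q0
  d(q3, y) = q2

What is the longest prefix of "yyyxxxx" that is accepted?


Run the DFA, marking each prefix where the state is accepting:
  "" -> q0 [reject]
  "y" -> q0 [reject]
  "yy" -> q0 [reject]
  "yyy" -> q0 [reject]
  "yyyx" -> q1 [reject]
  "yyyxx" -> q0 [reject]
  "yyyxxx" -> q1 [reject]
  "yyyxxxx" -> q0 [reject]

No prefix is accepted


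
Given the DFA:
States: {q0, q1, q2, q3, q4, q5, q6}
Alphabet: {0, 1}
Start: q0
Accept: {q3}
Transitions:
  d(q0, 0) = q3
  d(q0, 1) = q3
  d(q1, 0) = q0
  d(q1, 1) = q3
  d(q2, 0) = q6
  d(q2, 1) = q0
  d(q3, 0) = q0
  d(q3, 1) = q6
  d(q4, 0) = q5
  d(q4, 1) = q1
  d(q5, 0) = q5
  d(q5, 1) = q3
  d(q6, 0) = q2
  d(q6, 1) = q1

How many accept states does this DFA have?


Accept states listed: {q3}
Counting: q3(1)

1


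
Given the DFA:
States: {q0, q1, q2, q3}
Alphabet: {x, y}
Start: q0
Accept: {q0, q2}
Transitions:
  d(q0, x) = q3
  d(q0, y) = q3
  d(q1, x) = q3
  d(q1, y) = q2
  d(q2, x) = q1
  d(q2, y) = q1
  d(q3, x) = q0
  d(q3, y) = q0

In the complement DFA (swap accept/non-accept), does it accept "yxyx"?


Trace: q0 -> q3 -> q0 -> q3 -> q0
Final: q0
Original accept: {q0, q2}
Complement: q0 is in original accept

No, complement rejects (original accepts)
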